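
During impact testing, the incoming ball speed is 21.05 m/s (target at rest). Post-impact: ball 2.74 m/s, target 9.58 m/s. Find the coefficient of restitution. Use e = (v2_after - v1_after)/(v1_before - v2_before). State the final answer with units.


e = (v2_after - v1_after) / (v1_before - v2_before)
Numerator = 9.58 - 2.74 = 6.84
Denominator = 21.05 - 0 = 21.05
e = 6.84 / 21.05 = 0.3249

0.3249


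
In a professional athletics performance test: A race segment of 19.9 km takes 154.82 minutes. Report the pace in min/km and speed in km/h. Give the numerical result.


Pace = time / distance = 154.82 min / 19.9 km = 7.7799 min/km
Speed = distance / time_in_hours = 19.9 / 2.5803 hr
Speed = 7.7122 km/h

7.7799 min/km, 7.7122 km/h


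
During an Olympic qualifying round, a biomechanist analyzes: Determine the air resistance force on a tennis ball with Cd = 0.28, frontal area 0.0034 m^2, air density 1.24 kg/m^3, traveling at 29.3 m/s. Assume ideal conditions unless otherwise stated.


Fd = 0.5 * Cd * rho * A * v^2
Fd = 0.5 * 0.28 * 1.24 * 0.0034 * 29.3^2
v^2 = 858.49
Fd = 0.5 * 0.28 * 1.24 * 0.0034 * 858.49 = 0.5067 N

0.5067 N


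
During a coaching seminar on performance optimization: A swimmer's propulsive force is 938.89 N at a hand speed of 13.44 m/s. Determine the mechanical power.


P = F * v
P = 938.89 * 13.44
P = 12618.6816 W

12618.6816 W


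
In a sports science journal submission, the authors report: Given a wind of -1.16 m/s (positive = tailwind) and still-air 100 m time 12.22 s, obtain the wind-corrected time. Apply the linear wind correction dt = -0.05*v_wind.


dt = -0.05 * v_wind = -0.05 * -1.16 = 0.058 s
t_corrected = t_still + dt = 12.22 + (0.058)
t_corrected = 12.278 s

12.278 s


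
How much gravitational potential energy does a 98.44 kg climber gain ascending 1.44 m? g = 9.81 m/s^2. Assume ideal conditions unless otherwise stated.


PE = m * g * h
PE = 98.44 * 9.81 * 1.44
PE = 965.6964 * 1.44 = 1390.6028 J

1390.6028 J


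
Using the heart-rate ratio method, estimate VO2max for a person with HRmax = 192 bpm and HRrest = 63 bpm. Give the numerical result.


VO2max = 15.3 * HRmax / HRrest
VO2max = 15.3 * 192 / 63
VO2max = 2937.6 / 63 = 46.6286 mL/kg/min

46.6286 mL/kg/min


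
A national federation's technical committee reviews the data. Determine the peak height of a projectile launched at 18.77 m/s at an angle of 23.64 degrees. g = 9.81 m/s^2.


H = (v*sin(theta))^2 / (2*g)
vy = v*sin(theta) = 18.77 * sin(23.64 deg) = 7.5266 m/s
H = vy^2 / (2*g) = 56.6491 / (2*9.81)
H = 56.6491 / 19.62 = 2.8873 m

2.8873 m


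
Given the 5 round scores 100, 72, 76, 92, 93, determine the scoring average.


Average = sum / n
Sum = 433
Average = 433 / 5 = 86.6

86.6


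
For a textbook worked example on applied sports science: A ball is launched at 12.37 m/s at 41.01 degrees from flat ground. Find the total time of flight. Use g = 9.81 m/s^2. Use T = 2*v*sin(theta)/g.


T = 2*v*sin(theta)/g
sin(theta) = sin(41.01 deg) = 0.6562
T = 2*12.37*0.6562 / 9.81
T = 16.2342 / 9.81 = 1.6549 s

1.6549 s


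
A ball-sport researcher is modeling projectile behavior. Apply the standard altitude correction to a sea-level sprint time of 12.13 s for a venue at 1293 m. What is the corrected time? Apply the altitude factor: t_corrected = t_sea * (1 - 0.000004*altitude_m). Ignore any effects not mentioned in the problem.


Correction factor = 1 - 0.000004 * 1293 = 0.994828
t_corrected = t_sea * factor = 12.13 * 0.994828
t_corrected = 12.0673 s

12.0673 s


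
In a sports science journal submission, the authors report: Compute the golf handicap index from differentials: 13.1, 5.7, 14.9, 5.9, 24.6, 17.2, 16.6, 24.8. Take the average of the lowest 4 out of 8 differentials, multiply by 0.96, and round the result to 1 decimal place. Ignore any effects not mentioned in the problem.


All differentials: 13.1, 5.7, 14.9, 5.9, 24.6, 17.2, 16.6, 24.8
Sorted: 5.7, 5.9, 13.1, 14.9, 16.6, 17.2, 24.6, 24.8
Best 4: 5.7, 5.9, 13.1, 14.9
Average of best = 39.6 / 4 = 9.9
Raw index = 9.9 * 0.96 = 9.504
Handicap index = round(9.504, 1) = 9.5

9.5


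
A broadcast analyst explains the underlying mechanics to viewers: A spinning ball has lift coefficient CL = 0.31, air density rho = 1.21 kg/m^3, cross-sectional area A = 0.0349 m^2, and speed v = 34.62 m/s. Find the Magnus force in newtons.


FM = 0.5 * CL * rho * A * v^2
FM = 0.5 * 0.31 * 1.21 * 0.0349 * 34.62^2
v^2 = 1198.5444
FM = 0.5 * 0.31 * 1.21 * 0.0349 * 1198.5444 = 7.8451 N

7.8451 N


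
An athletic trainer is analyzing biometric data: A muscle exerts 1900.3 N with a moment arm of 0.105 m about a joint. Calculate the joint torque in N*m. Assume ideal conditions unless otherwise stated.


tau = F * d
tau = 1900.3 * 0.105
tau = 199.5315 N*m

199.5315 N*m


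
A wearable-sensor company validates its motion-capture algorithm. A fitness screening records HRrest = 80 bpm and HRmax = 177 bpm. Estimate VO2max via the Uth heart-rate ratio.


VO2max = 15.3 * HRmax / HRrest
VO2max = 15.3 * 177 / 80
VO2max = 2708.1 / 80 = 33.8513 mL/kg/min

33.8513 mL/kg/min


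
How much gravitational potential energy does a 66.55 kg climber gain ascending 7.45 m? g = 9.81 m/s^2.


PE = m * g * h
PE = 66.55 * 9.81 * 7.45
PE = 652.8555 * 7.45 = 4863.7735 J

4863.7735 J


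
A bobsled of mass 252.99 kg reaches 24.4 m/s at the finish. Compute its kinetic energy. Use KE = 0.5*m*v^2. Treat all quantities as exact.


KE = 0.5 * m * v^2
KE = 0.5 * 252.99 * 24.4^2
KE = 0.5 * 252.99 * 595.36 = 75310.0632 J

75310.0632 J


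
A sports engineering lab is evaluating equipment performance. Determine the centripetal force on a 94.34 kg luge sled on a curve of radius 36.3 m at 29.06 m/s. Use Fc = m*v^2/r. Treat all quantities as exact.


Fc = m * v^2 / r
v^2 = 29.06^2 = 844.4836
Fc = 94.34 * 844.4836 / 36.3
Fc = 79668.5828 / 36.3 = 2194.7268 N

2194.7268 N


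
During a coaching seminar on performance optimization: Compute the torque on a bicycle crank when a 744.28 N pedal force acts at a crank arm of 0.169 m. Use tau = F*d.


tau = F * d
tau = 744.28 * 0.169
tau = 125.7833 N*m

125.7833 N*m


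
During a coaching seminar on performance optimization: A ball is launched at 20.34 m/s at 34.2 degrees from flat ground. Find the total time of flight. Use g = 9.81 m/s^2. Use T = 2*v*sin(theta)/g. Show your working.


T = 2*v*sin(theta)/g
sin(theta) = sin(34.2 deg) = 0.5621
T = 2*20.34*0.5621 / 9.81
T = 22.8656 / 9.81 = 2.3308 s

2.3308 s


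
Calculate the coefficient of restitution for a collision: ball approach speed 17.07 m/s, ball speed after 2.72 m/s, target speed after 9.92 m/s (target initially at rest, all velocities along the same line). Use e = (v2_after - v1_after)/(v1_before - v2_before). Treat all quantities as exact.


e = (v2_after - v1_after) / (v1_before - v2_before)
Numerator = 9.92 - 2.72 = 7.2
Denominator = 17.07 - 0 = 17.07
e = 7.2 / 17.07 = 0.4218

0.4218


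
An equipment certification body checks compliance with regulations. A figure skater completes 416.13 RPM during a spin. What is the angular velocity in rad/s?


omega = RPM * 2 * pi / 60
omega = 416.13 * 2 * 3.14159 / 60
omega = 2614.6219 / 60 = 43.577 rad/s

43.577 rad/s


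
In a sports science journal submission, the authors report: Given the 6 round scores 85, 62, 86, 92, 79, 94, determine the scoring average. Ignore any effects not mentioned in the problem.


Average = sum / n
Sum = 498
Average = 498 / 6 = 83

83


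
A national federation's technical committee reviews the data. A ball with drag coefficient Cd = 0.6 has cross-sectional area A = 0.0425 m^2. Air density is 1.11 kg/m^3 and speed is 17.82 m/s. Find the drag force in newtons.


Fd = 0.5 * Cd * rho * A * v^2
Fd = 0.5 * 0.6 * 1.11 * 0.0425 * 17.82^2
v^2 = 317.5524
Fd = 0.5 * 0.6 * 1.11 * 0.0425 * 317.5524 = 4.4942 N

4.4942 N


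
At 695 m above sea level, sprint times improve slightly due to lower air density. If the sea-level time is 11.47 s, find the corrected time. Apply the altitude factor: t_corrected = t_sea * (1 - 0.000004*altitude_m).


Correction factor = 1 - 0.000004 * 695 = 0.99722
t_corrected = t_sea * factor = 11.47 * 0.99722
t_corrected = 11.4381 s

11.4381 s


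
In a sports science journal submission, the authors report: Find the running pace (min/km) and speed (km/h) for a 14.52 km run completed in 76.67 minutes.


Pace = time / distance = 76.67 min / 14.52 km = 5.2803 min/km
Speed = distance / time_in_hours = 14.52 / 1.2778 hr
Speed = 11.363 km/h

5.2803 min/km, 11.363 km/h


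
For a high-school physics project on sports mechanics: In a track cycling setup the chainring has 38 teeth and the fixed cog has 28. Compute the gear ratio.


GR = front_teeth / rear_teeth
GR = 38 / 28
GR = 1.3571

1.3571


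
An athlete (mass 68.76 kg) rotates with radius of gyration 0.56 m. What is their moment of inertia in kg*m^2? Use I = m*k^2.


I = m * k^2
I = 68.76 * 0.56^2
I = 68.76 * 0.3136 = 21.5631 kg*m^2

21.5631 kg*m^2


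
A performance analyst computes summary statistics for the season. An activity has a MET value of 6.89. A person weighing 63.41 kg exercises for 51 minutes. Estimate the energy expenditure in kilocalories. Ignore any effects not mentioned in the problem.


kcal = MET * mass * time_hr
Convert time: 51 min = 0.85 hr
kcal = 6.89 * 63.41 * 0.85
kcal = 371.3607 kcal

371.3607 kcal


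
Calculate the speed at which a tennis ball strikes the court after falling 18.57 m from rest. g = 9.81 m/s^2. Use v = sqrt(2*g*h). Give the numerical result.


v = sqrt(2 * g * h)
v = sqrt(2 * 9.81 * 18.57)
v = sqrt(364.3434) = 19.0878 m/s

19.0878 m/s


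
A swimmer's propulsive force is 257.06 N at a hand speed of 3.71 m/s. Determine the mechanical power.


P = F * v
P = 257.06 * 3.71
P = 953.6926 W

953.6926 W


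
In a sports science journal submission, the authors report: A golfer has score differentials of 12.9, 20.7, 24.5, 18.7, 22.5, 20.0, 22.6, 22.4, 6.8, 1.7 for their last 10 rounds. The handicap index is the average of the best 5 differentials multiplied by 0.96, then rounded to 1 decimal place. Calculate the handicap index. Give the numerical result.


All differentials: 12.9, 20.7, 24.5, 18.7, 22.5, 20.0, 22.6, 22.4, 6.8, 1.7
Sorted: 1.7, 6.8, 12.9, 18.7, 20.0, 20.7, 22.4, 22.5, 22.6, 24.5
Best 5: 1.7, 6.8, 12.9, 18.7, 20.0
Average of best = 60.1 / 5 = 12.02
Raw index = 12.02 * 0.96 = 11.5392
Handicap index = round(11.5392, 1) = 11.5

11.5


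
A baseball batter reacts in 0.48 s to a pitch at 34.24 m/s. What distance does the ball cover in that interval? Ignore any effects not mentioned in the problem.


d = v * t
d = 34.24 * 0.48
d = 16.4352 m

16.4352 m


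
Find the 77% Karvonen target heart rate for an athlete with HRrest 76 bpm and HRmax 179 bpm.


Target = HRrest + pct*(HRmax - HRrest)
Heart rate reserve = HRmax - HRrest = 179 - 76 = 103 bpm
Fraction = 77% = 0.77
Target = 76 + 0.77 * 103
Target = 76 + 79.31 = 155.31 bpm

155.31 bpm


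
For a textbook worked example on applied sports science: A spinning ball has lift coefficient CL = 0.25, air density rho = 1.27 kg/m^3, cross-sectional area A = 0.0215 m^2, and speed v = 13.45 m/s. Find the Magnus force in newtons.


FM = 0.5 * CL * rho * A * v^2
FM = 0.5 * 0.25 * 1.27 * 0.0215 * 13.45^2
v^2 = 180.9025
FM = 0.5 * 0.25 * 1.27 * 0.0215 * 180.9025 = 0.6174 N

0.6174 N


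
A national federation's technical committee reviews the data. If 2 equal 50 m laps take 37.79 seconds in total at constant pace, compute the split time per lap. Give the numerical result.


Split time = total_time / n_laps = 37.79 / 2
Split time = 18.895 s per lap

18.895 s


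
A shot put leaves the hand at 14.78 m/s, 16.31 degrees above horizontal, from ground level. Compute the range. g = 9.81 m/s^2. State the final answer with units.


R = v^2 * sin(2*theta) / g
Convert angle to radians: theta = 16.31 deg = 0.2847 rad
sin(2*theta) = sin(0.5693) = 0.5391
R = 14.78^2 * 0.5391 / 9.81
R = 218.4484 * 0.5391 / 9.81 = 12.0039 m

12.0039 m


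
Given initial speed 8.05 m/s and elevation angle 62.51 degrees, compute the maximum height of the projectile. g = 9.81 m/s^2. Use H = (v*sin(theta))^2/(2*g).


H = (v*sin(theta))^2 / (2*g)
vy = v*sin(theta) = 8.05 * sin(62.51 deg) = 7.1411 m/s
H = vy^2 / (2*g) = 50.9951 / (2*9.81)
H = 50.9951 / 19.62 = 2.5991 m

2.5991 m


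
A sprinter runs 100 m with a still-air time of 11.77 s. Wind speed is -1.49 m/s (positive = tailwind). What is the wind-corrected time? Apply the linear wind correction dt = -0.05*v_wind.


dt = -0.05 * v_wind = -0.05 * -1.49 = 0.0745 s
t_corrected = t_still + dt = 11.77 + (0.0745)
t_corrected = 11.8445 s

11.8445 s


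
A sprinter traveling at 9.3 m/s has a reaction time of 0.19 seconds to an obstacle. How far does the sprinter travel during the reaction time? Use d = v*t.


d = v * t
d = 9.3 * 0.19
d = 1.767 m

1.767 m


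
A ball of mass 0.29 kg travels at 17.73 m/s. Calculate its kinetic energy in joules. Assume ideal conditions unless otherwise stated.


KE = 0.5 * m * v^2
KE = 0.5 * 0.29 * 17.73^2
KE = 0.5 * 0.29 * 314.3529 = 45.5812 J

45.5812 J


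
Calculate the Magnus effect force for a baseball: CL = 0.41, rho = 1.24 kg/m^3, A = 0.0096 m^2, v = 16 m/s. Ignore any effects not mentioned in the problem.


FM = 0.5 * CL * rho * A * v^2
FM = 0.5 * 0.41 * 1.24 * 0.0096 * 16^2
v^2 = 256
FM = 0.5 * 0.41 * 1.24 * 0.0096 * 256 = 0.6247 N

0.6247 N


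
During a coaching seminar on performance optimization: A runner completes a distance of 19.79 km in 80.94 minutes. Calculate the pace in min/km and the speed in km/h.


Pace = time / distance = 80.94 min / 19.79 km = 4.0899 min/km
Speed = distance / time_in_hours = 19.79 / 1.349 hr
Speed = 14.6701 km/h

4.0899 min/km, 14.6701 km/h


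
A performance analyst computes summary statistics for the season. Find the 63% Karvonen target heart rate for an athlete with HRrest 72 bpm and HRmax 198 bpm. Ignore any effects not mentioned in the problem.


Target = HRrest + pct*(HRmax - HRrest)
Heart rate reserve = HRmax - HRrest = 198 - 72 = 126 bpm
Fraction = 63% = 0.63
Target = 72 + 0.63 * 126
Target = 72 + 79.38 = 151.38 bpm

151.38 bpm


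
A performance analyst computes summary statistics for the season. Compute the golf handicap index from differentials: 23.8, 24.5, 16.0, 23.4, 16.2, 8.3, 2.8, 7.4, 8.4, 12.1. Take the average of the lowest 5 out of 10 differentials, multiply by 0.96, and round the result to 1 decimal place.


All differentials: 23.8, 24.5, 16.0, 23.4, 16.2, 8.3, 2.8, 7.4, 8.4, 12.1
Sorted: 2.8, 7.4, 8.3, 8.4, 12.1, 16.0, 16.2, 23.4, 23.8, 24.5
Best 5: 2.8, 7.4, 8.3, 8.4, 12.1
Average of best = 39 / 5 = 7.8
Raw index = 7.8 * 0.96 = 7.488
Handicap index = round(7.488, 1) = 7.5

7.5


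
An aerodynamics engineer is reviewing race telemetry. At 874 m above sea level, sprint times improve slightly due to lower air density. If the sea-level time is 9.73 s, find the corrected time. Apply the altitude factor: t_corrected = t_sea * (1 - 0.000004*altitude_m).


Correction factor = 1 - 0.000004 * 874 = 0.996504
t_corrected = t_sea * factor = 9.73 * 0.996504
t_corrected = 9.696 s

9.696 s


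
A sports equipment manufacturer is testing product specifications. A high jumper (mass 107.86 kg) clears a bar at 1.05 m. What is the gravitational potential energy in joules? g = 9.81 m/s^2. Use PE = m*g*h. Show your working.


PE = m * g * h
PE = 107.86 * 9.81 * 1.05
PE = 1058.1066 * 1.05 = 1111.0119 J

1111.0119 J


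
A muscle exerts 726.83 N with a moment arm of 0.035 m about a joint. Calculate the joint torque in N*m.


tau = F * d
tau = 726.83 * 0.035
tau = 25.4391 N*m

25.4391 N*m


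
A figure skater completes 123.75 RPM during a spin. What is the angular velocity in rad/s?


omega = RPM * 2 * pi / 60
omega = 123.75 * 2 * 3.14159 / 60
omega = 777.5442 / 60 = 12.9591 rad/s

12.9591 rad/s


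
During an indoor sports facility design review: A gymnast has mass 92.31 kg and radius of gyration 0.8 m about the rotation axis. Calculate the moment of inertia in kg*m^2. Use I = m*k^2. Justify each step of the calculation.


I = m * k^2
I = 92.31 * 0.8^2
I = 92.31 * 0.64 = 59.0784 kg*m^2

59.0784 kg*m^2


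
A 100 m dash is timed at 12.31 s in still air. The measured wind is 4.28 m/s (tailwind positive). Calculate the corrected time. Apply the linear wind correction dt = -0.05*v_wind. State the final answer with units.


dt = -0.05 * v_wind = -0.05 * 4.28 = -0.214 s
t_corrected = t_still + dt = 12.31 + (-0.214)
t_corrected = 12.096 s

12.096 s


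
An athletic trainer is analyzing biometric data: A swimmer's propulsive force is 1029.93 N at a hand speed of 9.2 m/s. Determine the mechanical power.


P = F * v
P = 1029.93 * 9.2
P = 9475.356 W

9475.356 W


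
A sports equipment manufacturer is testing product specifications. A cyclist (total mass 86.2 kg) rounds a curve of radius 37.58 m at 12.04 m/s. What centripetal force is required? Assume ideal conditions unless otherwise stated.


Fc = m * v^2 / r
v^2 = 12.04^2 = 144.9616
Fc = 86.2 * 144.9616 / 37.58
Fc = 12495.6899 / 37.58 = 332.509 N

332.509 N


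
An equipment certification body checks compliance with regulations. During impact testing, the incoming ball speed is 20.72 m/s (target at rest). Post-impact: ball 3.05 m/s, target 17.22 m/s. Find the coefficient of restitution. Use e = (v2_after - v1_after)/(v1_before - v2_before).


e = (v2_after - v1_after) / (v1_before - v2_before)
Numerator = 17.22 - 3.05 = 14.17
Denominator = 20.72 - 0 = 20.72
e = 14.17 / 20.72 = 0.6839

0.6839


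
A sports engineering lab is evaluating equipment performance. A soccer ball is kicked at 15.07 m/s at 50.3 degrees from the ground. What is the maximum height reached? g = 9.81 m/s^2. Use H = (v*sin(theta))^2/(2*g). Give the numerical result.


H = (v*sin(theta))^2 / (2*g)
vy = v*sin(theta) = 15.07 * sin(50.3 deg) = 11.5949 m/s
H = vy^2 / (2*g) = 134.4406 / (2*9.81)
H = 134.4406 / 19.62 = 6.8522 m

6.8522 m


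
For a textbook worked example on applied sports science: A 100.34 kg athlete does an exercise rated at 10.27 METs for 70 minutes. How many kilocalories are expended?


kcal = MET * mass * time_hr
Convert time: 70 min = 1.1667 hr
kcal = 10.27 * 100.34 * 1.1667
kcal = 1202.2404 kcal

1202.2404 kcal


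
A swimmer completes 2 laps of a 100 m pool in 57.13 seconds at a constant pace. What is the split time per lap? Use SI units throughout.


Split time = total_time / n_laps = 57.13 / 2
Split time = 28.565 s per lap

28.565 s


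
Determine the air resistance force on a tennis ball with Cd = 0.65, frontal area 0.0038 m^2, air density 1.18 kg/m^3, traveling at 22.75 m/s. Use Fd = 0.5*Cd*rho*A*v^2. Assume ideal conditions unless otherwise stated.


Fd = 0.5 * Cd * rho * A * v^2
Fd = 0.5 * 0.65 * 1.18 * 0.0038 * 22.75^2
v^2 = 517.5625
Fd = 0.5 * 0.65 * 1.18 * 0.0038 * 517.5625 = 0.7542 N

0.7542 N


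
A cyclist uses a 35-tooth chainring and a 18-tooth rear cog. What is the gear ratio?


GR = front_teeth / rear_teeth
GR = 35 / 18
GR = 1.9444

1.9444


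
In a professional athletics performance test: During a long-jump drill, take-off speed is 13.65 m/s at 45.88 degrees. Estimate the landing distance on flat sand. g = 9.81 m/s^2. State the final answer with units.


R = v^2 * sin(2*theta) / g
Convert angle to radians: theta = 45.88 deg = 0.8008 rad
sin(2*theta) = sin(1.6015) = 0.9995
R = 13.65^2 * 0.9995 / 9.81
R = 186.3225 * 0.9995 / 9.81 = 18.9842 m

18.9842 m


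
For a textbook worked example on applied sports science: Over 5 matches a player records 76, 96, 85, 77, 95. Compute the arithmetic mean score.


Average = sum / n
Sum = 429
Average = 429 / 5 = 85.8

85.8


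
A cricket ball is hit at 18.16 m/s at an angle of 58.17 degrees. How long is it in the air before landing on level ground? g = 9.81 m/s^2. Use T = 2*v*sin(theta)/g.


T = 2*v*sin(theta)/g
sin(theta) = sin(58.17 deg) = 0.8496
T = 2*18.16*0.8496 / 9.81
T = 30.8581 / 9.81 = 3.1456 s

3.1456 s


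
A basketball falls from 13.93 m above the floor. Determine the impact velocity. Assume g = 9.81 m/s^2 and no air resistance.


v = sqrt(2 * g * h)
v = sqrt(2 * 9.81 * 13.93)
v = sqrt(273.3066) = 16.532 m/s

16.532 m/s


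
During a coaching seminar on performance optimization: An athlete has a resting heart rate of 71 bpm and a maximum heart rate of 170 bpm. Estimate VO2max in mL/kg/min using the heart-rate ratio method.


VO2max = 15.3 * HRmax / HRrest
VO2max = 15.3 * 170 / 71
VO2max = 2601 / 71 = 36.6338 mL/kg/min

36.6338 mL/kg/min


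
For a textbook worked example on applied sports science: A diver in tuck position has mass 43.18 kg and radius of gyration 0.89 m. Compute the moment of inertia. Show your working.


I = m * k^2
I = 43.18 * 0.89^2
I = 43.18 * 0.7921 = 34.2029 kg*m^2

34.2029 kg*m^2


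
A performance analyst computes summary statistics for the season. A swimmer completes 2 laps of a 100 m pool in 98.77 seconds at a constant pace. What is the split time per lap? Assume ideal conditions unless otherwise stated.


Split time = total_time / n_laps = 98.77 / 2
Split time = 49.385 s per lap

49.385 s


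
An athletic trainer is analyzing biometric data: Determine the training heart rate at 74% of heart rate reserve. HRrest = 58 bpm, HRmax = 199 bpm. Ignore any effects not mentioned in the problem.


Target = HRrest + pct*(HRmax - HRrest)
Heart rate reserve = HRmax - HRrest = 199 - 58 = 141 bpm
Fraction = 74% = 0.74
Target = 58 + 0.74 * 141
Target = 58 + 104.34 = 162.34 bpm

162.34 bpm


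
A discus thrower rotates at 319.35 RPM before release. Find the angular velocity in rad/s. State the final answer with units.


omega = RPM * 2 * pi / 60
omega = 319.35 * 2 * 3.14159 / 60
omega = 2006.5352 / 60 = 33.4423 rad/s

33.4423 rad/s


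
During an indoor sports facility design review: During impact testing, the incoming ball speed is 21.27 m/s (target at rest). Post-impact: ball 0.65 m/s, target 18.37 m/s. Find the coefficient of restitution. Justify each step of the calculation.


e = (v2_after - v1_after) / (v1_before - v2_before)
Numerator = 18.37 - 0.65 = 17.72
Denominator = 21.27 - 0 = 21.27
e = 17.72 / 21.27 = 0.8331

0.8331


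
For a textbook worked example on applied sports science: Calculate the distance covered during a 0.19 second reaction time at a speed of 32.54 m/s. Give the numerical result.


d = v * t
d = 32.54 * 0.19
d = 6.1826 m

6.1826 m


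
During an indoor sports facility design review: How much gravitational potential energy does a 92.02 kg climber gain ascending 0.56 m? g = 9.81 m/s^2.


PE = m * g * h
PE = 92.02 * 9.81 * 0.56
PE = 902.7162 * 0.56 = 505.5211 J

505.5211 J


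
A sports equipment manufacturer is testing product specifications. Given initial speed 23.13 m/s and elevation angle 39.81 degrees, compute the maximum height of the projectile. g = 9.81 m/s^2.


H = (v*sin(theta))^2 / (2*g)
vy = v*sin(theta) = 23.13 * sin(39.81 deg) = 14.8088 m/s
H = vy^2 / (2*g) = 219.3017 / (2*9.81)
H = 219.3017 / 19.62 = 11.1775 m

11.1775 m


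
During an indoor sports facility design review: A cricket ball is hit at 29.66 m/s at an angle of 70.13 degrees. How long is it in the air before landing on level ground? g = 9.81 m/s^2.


T = 2*v*sin(theta)/g
sin(theta) = sin(70.13 deg) = 0.9405
T = 2*29.66*0.9405 / 9.81
T = 55.7885 / 9.81 = 5.6869 s

5.6869 s


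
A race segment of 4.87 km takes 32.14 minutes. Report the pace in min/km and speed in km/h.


Pace = time / distance = 32.14 min / 4.87 km = 6.5996 min/km
Speed = distance / time_in_hours = 4.87 / 0.5357 hr
Speed = 9.0915 km/h

6.5996 min/km, 9.0915 km/h


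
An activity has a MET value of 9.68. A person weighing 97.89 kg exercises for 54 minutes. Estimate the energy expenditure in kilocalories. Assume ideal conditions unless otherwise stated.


kcal = MET * mass * time_hr
Convert time: 54 min = 0.9 hr
kcal = 9.68 * 97.89 * 0.9
kcal = 852.8177 kcal

852.8177 kcal


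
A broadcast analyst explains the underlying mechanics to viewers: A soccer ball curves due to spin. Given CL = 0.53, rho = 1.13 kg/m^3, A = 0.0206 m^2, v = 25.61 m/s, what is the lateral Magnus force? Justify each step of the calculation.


FM = 0.5 * CL * rho * A * v^2
FM = 0.5 * 0.53 * 1.13 * 0.0206 * 25.61^2
v^2 = 655.8721
FM = 0.5 * 0.53 * 1.13 * 0.0206 * 655.8721 = 4.0459 N

4.0459 N


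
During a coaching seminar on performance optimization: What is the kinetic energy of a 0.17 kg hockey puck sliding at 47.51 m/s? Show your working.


KE = 0.5 * m * v^2
KE = 0.5 * 0.17 * 47.51^2
KE = 0.5 * 0.17 * 2257.2001 = 191.862 J

191.862 J


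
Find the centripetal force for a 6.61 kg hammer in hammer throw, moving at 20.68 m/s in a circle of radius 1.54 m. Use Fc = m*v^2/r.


Fc = m * v^2 / r
v^2 = 20.68^2 = 427.6624
Fc = 6.61 * 427.6624 / 1.54
Fc = 2826.8485 / 1.54 = 1835.6159 N

1835.6159 N


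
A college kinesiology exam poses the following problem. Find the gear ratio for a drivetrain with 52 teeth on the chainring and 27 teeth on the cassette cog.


GR = front_teeth / rear_teeth
GR = 52 / 27
GR = 1.9259

1.9259


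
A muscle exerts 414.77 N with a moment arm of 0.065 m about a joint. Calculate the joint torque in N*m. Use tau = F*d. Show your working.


tau = F * d
tau = 414.77 * 0.065
tau = 26.96 N*m

26.96 N*m


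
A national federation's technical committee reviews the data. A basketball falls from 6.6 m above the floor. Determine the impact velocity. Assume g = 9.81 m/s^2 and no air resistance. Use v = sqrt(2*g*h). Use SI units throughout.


v = sqrt(2 * g * h)
v = sqrt(2 * 9.81 * 6.6)
v = sqrt(129.492) = 11.3795 m/s

11.3795 m/s


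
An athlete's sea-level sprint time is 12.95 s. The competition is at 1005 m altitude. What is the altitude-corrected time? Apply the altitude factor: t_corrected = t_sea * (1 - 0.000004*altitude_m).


Correction factor = 1 - 0.000004 * 1005 = 0.99598
t_corrected = t_sea * factor = 12.95 * 0.99598
t_corrected = 12.8979 s

12.8979 s


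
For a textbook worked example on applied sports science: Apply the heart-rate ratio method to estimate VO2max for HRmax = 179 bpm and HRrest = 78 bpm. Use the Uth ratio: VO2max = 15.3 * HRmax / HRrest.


VO2max = 15.3 * HRmax / HRrest
VO2max = 15.3 * 179 / 78
VO2max = 2738.7 / 78 = 35.1115 mL/kg/min

35.1115 mL/kg/min


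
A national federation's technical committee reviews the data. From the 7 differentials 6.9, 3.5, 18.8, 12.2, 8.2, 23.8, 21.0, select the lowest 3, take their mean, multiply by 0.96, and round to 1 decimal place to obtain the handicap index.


All differentials: 6.9, 3.5, 18.8, 12.2, 8.2, 23.8, 21.0
Sorted: 3.5, 6.9, 8.2, 12.2, 18.8, 21.0, 23.8
Best 3: 3.5, 6.9, 8.2
Average of best = 18.6 / 3 = 6.2
Raw index = 6.2 * 0.96 = 5.952
Handicap index = round(5.952, 1) = 6.0

6.0


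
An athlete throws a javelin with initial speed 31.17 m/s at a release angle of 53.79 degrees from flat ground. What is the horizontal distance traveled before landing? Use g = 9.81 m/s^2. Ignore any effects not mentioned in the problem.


R = v^2 * sin(2*theta) / g
Convert angle to radians: theta = 53.79 deg = 0.9388 rad
sin(2*theta) = sin(1.8776) = 0.9533
R = 31.17^2 * 0.9533 / 9.81
R = 971.5689 * 0.9533 / 9.81 = 94.4131 m

94.4131 m


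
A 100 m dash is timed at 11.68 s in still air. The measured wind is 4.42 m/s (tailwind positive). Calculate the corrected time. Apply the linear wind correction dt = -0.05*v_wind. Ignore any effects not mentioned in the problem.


dt = -0.05 * v_wind = -0.05 * 4.42 = -0.221 s
t_corrected = t_still + dt = 11.68 + (-0.221)
t_corrected = 11.459 s

11.459 s


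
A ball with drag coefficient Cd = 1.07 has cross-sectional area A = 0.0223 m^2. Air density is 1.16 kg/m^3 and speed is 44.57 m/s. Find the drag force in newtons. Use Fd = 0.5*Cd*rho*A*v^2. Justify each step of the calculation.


Fd = 0.5 * Cd * rho * A * v^2
Fd = 0.5 * 1.07 * 1.16 * 0.0223 * 44.57^2
v^2 = 1986.4849
Fd = 0.5 * 1.07 * 1.16 * 0.0223 * 1986.4849 = 27.4917 N

27.4917 N


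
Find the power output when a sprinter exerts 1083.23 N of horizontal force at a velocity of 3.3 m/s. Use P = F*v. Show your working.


P = F * v
P = 1083.23 * 3.3
P = 3574.659 W

3574.659 W


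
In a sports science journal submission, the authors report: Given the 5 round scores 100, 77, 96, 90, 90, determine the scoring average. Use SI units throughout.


Average = sum / n
Sum = 453
Average = 453 / 5 = 90.6

90.6


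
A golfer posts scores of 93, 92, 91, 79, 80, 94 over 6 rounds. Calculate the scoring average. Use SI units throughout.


Average = sum / n
Sum = 529
Average = 529 / 6 = 88.1667

88.1667


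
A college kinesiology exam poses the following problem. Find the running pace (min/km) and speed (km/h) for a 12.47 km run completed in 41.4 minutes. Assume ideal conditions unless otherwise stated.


Pace = time / distance = 41.4 min / 12.47 km = 3.32 min/km
Speed = distance / time_in_hours = 12.47 / 0.69 hr
Speed = 18.0725 km/h

3.32 min/km, 18.0725 km/h


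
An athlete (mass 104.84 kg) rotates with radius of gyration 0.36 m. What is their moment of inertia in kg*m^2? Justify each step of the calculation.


I = m * k^2
I = 104.84 * 0.36^2
I = 104.84 * 0.1296 = 13.5873 kg*m^2

13.5873 kg*m^2


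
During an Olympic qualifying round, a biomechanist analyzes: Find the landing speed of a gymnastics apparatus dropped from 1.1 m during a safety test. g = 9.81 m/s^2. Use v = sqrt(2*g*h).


v = sqrt(2 * g * h)
v = sqrt(2 * 9.81 * 1.1)
v = sqrt(21.582) = 4.6456 m/s

4.6456 m/s


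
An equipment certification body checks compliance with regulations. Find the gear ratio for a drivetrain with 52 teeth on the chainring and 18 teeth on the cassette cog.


GR = front_teeth / rear_teeth
GR = 52 / 18
GR = 2.8889

2.8889


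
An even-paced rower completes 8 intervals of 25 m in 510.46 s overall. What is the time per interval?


Split time = total_time / n_laps = 510.46 / 8
Split time = 63.8075 s per lap

63.8075 s


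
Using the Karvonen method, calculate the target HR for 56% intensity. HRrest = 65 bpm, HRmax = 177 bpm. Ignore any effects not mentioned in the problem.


Target = HRrest + pct*(HRmax - HRrest)
Heart rate reserve = HRmax - HRrest = 177 - 65 = 112 bpm
Fraction = 56% = 0.56
Target = 65 + 0.56 * 112
Target = 65 + 62.72 = 127.72 bpm

127.72 bpm


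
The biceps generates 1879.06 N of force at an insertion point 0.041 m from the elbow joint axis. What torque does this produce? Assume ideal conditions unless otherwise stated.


tau = F * d
tau = 1879.06 * 0.041
tau = 77.0415 N*m

77.0415 N*m


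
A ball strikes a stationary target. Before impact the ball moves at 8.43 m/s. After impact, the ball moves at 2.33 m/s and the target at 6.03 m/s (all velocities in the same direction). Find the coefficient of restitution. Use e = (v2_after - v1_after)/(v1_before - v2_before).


e = (v2_after - v1_after) / (v1_before - v2_before)
Numerator = 6.03 - 2.33 = 3.7
Denominator = 8.43 - 0 = 8.43
e = 3.7 / 8.43 = 0.4389

0.4389


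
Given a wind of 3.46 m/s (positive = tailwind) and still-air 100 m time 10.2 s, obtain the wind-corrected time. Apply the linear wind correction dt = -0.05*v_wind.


dt = -0.05 * v_wind = -0.05 * 3.46 = -0.173 s
t_corrected = t_still + dt = 10.2 + (-0.173)
t_corrected = 10.027 s

10.027 s


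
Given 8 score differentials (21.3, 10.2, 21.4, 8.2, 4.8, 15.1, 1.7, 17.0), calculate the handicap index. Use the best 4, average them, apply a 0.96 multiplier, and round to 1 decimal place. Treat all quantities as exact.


All differentials: 21.3, 10.2, 21.4, 8.2, 4.8, 15.1, 1.7, 17.0
Sorted: 1.7, 4.8, 8.2, 10.2, 15.1, 17.0, 21.3, 21.4
Best 4: 1.7, 4.8, 8.2, 10.2
Average of best = 24.9 / 4 = 6.225
Raw index = 6.225 * 0.96 = 5.976
Handicap index = round(5.976, 1) = 6.0

6.0


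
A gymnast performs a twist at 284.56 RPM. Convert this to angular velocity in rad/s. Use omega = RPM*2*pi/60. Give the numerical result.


omega = RPM * 2 * pi / 60
omega = 284.56 * 2 * 3.14159 / 60
omega = 1787.9432 / 60 = 29.7991 rad/s

29.7991 rad/s


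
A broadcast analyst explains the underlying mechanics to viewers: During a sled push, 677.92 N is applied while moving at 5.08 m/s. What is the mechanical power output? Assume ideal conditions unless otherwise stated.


P = F * v
P = 677.92 * 5.08
P = 3443.8336 W

3443.8336 W


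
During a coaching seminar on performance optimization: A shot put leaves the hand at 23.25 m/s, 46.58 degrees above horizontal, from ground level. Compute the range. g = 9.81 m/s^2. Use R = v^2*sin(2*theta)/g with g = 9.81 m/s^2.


R = v^2 * sin(2*theta) / g
Convert angle to radians: theta = 46.58 deg = 0.813 rad
sin(2*theta) = sin(1.6259) = 0.9985
R = 23.25^2 * 0.9985 / 9.81
R = 540.5625 * 0.9985 / 9.81 = 55.0194 m

55.0194 m


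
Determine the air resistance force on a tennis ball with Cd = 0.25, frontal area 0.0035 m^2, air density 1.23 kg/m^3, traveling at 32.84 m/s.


Fd = 0.5 * Cd * rho * A * v^2
Fd = 0.5 * 0.25 * 1.23 * 0.0035 * 32.84^2
v^2 = 1078.4656
Fd = 0.5 * 0.25 * 1.23 * 0.0035 * 1078.4656 = 0.5803 N

0.5803 N


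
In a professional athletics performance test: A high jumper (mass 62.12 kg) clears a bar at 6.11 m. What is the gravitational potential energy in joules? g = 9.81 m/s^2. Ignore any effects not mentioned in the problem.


PE = m * g * h
PE = 62.12 * 9.81 * 6.11
PE = 609.3972 * 6.11 = 3723.4169 J

3723.4169 J


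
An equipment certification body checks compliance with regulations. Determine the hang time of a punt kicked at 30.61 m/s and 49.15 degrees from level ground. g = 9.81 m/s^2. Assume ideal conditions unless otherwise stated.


T = 2*v*sin(theta)/g
sin(theta) = sin(49.15 deg) = 0.7564
T = 2*30.61*0.7564 / 9.81
T = 46.3083 / 9.81 = 4.7205 s

4.7205 s


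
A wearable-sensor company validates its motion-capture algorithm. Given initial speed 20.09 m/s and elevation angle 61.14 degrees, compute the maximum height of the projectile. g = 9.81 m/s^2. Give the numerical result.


H = (v*sin(theta))^2 / (2*g)
vy = v*sin(theta) = 20.09 * sin(61.14 deg) = 17.5949 m/s
H = vy^2 / (2*g) = 309.579 / (2*9.81)
H = 309.579 / 19.62 = 15.7787 m

15.7787 m


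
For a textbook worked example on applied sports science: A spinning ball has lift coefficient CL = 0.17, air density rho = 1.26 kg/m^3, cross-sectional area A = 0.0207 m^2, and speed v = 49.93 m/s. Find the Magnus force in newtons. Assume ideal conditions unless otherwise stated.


FM = 0.5 * CL * rho * A * v^2
FM = 0.5 * 0.17 * 1.26 * 0.0207 * 49.93^2
v^2 = 2493.0049
FM = 0.5 * 0.17 * 1.26 * 0.0207 * 2493.0049 = 5.5269 N

5.5269 N


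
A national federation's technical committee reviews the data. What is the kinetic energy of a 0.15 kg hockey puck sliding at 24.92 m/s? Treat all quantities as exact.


KE = 0.5 * m * v^2
KE = 0.5 * 0.15 * 24.92^2
KE = 0.5 * 0.15 * 621.0064 = 46.5755 J

46.5755 J


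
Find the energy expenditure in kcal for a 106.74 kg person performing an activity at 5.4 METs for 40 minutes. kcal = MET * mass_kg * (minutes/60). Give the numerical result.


kcal = MET * mass * time_hr
Convert time: 40 min = 0.6667 hr
kcal = 5.4 * 106.74 * 0.6667
kcal = 384.264 kcal

384.264 kcal


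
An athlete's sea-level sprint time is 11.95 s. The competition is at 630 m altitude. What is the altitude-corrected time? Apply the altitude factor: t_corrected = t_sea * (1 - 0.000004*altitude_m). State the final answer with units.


Correction factor = 1 - 0.000004 * 630 = 0.99748
t_corrected = t_sea * factor = 11.95 * 0.99748
t_corrected = 11.9199 s

11.9199 s


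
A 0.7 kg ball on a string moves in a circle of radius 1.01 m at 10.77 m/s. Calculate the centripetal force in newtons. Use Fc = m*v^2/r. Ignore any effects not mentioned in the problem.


Fc = m * v^2 / r
v^2 = 10.77^2 = 115.9929
Fc = 0.7 * 115.9929 / 1.01
Fc = 81.195 / 1.01 = 80.3911 N

80.3911 N


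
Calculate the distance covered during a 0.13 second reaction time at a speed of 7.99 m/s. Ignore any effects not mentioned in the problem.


d = v * t
d = 7.99 * 0.13
d = 1.0387 m

1.0387 m


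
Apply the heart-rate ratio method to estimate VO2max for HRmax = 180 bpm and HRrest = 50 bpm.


VO2max = 15.3 * HRmax / HRrest
VO2max = 15.3 * 180 / 50
VO2max = 2754 / 50 = 55.08 mL/kg/min

55.08 mL/kg/min


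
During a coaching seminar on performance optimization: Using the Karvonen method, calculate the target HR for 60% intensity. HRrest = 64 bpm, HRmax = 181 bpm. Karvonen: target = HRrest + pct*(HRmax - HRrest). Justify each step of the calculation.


Target = HRrest + pct*(HRmax - HRrest)
Heart rate reserve = HRmax - HRrest = 181 - 64 = 117 bpm
Fraction = 60% = 0.6
Target = 64 + 0.6 * 117
Target = 64 + 70.2 = 134.2 bpm

134.2 bpm


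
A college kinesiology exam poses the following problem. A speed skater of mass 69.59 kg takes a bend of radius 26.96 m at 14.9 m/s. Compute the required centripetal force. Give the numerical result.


Fc = m * v^2 / r
v^2 = 14.9^2 = 222.01
Fc = 69.59 * 222.01 / 26.96
Fc = 15449.6759 / 26.96 = 573.0592 N

573.0592 N


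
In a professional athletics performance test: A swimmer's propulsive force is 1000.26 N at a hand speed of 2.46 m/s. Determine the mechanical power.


P = F * v
P = 1000.26 * 2.46
P = 2460.6396 W

2460.6396 W


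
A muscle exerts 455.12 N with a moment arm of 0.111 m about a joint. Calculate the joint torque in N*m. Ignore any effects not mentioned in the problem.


tau = F * d
tau = 455.12 * 0.111
tau = 50.5183 N*m

50.5183 N*m


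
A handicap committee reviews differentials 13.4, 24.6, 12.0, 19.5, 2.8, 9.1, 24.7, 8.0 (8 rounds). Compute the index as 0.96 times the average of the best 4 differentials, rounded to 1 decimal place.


All differentials: 13.4, 24.6, 12.0, 19.5, 2.8, 9.1, 24.7, 8.0
Sorted: 2.8, 8.0, 9.1, 12.0, 13.4, 19.5, 24.6, 24.7
Best 4: 2.8, 8.0, 9.1, 12.0
Average of best = 31.9 / 4 = 7.975
Raw index = 7.975 * 0.96 = 7.656
Handicap index = round(7.656, 1) = 7.7

7.7


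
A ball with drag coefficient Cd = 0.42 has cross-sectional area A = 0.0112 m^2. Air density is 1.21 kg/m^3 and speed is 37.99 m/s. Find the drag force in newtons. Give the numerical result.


Fd = 0.5 * Cd * rho * A * v^2
Fd = 0.5 * 0.42 * 1.21 * 0.0112 * 37.99^2
v^2 = 1443.2401
Fd = 0.5 * 0.42 * 1.21 * 0.0112 * 1443.2401 = 4.1073 N

4.1073 N


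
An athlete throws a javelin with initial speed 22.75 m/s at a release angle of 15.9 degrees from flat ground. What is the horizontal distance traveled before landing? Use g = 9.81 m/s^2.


R = v^2 * sin(2*theta) / g
Convert angle to radians: theta = 15.9 deg = 0.2775 rad
sin(2*theta) = sin(0.555) = 0.527
R = 22.75^2 * 0.527 / 9.81
R = 517.5625 * 0.527 / 9.81 = 27.8015 m

27.8015 m


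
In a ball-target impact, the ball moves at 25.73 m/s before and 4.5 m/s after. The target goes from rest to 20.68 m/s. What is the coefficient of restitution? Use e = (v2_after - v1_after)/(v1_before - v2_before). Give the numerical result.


e = (v2_after - v1_after) / (v1_before - v2_before)
Numerator = 20.68 - 4.5 = 16.18
Denominator = 25.73 - 0 = 25.73
e = 16.18 / 25.73 = 0.6288

0.6288


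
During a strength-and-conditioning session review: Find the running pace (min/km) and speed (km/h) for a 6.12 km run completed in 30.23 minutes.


Pace = time / distance = 30.23 min / 6.12 km = 4.9395 min/km
Speed = distance / time_in_hours = 6.12 / 0.5038 hr
Speed = 12.1469 km/h

4.9395 min/km, 12.1469 km/h


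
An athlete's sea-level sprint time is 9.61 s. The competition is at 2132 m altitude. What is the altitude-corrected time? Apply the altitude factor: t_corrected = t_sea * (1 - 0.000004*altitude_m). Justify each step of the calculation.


Correction factor = 1 - 0.000004 * 2132 = 0.991472
t_corrected = t_sea * factor = 9.61 * 0.991472
t_corrected = 9.528 s

9.528 s
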